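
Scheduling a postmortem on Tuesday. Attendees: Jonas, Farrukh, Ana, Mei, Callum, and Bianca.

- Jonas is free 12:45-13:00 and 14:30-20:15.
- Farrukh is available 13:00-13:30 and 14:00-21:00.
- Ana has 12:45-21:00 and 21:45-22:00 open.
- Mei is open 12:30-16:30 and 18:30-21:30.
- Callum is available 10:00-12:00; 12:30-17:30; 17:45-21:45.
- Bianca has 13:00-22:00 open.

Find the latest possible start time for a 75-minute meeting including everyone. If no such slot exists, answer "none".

Jonas ∩ Farrukh: 14:30-20:15.
Jonas ∩ Farrukh ∩ Ana: 14:30-20:15.
Jonas ∩ Farrukh ∩ Ana ∩ Mei: 14:30-16:30, 18:30-20:15.
Jonas ∩ Farrukh ∩ Ana ∩ Mei ∩ Callum: 14:30-16:30, 18:30-20:15.
Jonas ∩ Farrukh ∩ Ana ∩ Mei ∩ Callum ∩ Bianca: 14:30-16:30, 18:30-20:15.
So the common availability across everyone is 14:30-16:30, 18:30-20:15.
The last common window of at least 75 minutes is 18:30-20:15; a 75-minute meeting can start as late as 19:00 and still end by 20:15.

19:00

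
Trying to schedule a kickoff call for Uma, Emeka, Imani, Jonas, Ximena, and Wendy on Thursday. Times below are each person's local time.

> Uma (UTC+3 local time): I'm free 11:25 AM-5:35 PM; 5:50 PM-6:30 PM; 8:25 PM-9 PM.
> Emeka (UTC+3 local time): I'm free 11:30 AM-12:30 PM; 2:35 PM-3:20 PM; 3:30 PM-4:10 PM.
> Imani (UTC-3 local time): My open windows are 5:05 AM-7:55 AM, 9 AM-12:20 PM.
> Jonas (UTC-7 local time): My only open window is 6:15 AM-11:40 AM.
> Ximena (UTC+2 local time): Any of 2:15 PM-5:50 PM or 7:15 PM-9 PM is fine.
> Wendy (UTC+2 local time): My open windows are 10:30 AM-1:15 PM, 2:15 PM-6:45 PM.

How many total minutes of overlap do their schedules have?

0

Uma in UTC: 08:25-14:35, 14:50-15:30, 17:25-18:00 (subtract 3h to convert from UTC+3).
Emeka in UTC: 08:30-09:30, 11:35-12:20, 12:30-13:10 (subtract 3h to convert from UTC+3).
Imani in UTC: 08:05-10:55, 12:00-15:20 (add 3h to convert from UTC-3).
Jonas in UTC: 13:15-18:40 (add 7h to convert from UTC-7).
Ximena in UTC: 12:15-15:50, 17:15-19:00 (subtract 2h to convert from UTC+2).
Wendy in UTC: 08:30-11:15, 12:15-16:45 (subtract 2h to convert from UTC+2).
Uma ∩ Emeka: 08:30-09:30, 11:35-12:20, 12:30-13:10.
Uma ∩ Emeka ∩ Imani: 08:30-09:30, 12:00-12:20, 12:30-13:10.
Uma ∩ Emeka ∩ Imani ∩ Jonas: ∅.
Uma ∩ Emeka ∩ Imani ∩ Jonas ∩ Ximena: ∅.
Uma ∩ Emeka ∩ Imani ∩ Jonas ∩ Ximena ∩ Wendy: ∅.
There is no time when everyone is free.
There is no common window, so the total is 0 minutes.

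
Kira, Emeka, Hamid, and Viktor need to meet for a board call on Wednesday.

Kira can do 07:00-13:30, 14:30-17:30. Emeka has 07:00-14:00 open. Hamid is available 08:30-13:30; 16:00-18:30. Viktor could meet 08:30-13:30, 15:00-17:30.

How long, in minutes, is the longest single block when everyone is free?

Kira ∩ Emeka: 07:00-13:30.
Kira ∩ Emeka ∩ Hamid: 08:30-13:30.
Kira ∩ Emeka ∩ Hamid ∩ Viktor: 08:30-13:30.
Those are the intersection windows.
The longest is 08:30-13:30 at 300 minutes.

300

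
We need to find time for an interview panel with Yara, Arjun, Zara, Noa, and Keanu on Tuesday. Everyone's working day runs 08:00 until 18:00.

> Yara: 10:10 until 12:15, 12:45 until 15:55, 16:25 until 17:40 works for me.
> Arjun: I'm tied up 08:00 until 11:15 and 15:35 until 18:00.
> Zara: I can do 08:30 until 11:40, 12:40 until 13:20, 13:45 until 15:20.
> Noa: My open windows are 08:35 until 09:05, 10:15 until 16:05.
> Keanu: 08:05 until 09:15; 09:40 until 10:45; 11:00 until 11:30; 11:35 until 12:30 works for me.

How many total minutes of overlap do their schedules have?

Yara free: 10:10-12:15, 12:45-15:55, 16:25-17:40.
Arjun free: 11:15-15:35 (invert busy blocks within the working day).
Zara free: 08:30-11:40, 12:40-13:20, 13:45-15:20.
Noa free: 08:35-09:05, 10:15-16:05.
Keanu free: 08:05-09:15, 09:40-10:45, 11:00-11:30, 11:35-12:30.
Yara ∩ Arjun: 11:15-12:15, 12:45-15:35.
Yara ∩ Arjun ∩ Zara: 11:15-11:40, 12:45-13:20, 13:45-15:20.
Yara ∩ Arjun ∩ Zara ∩ Noa: 11:15-11:40, 12:45-13:20, 13:45-15:20.
Yara ∩ Arjun ∩ Zara ∩ Noa ∩ Keanu: 11:15-11:30, 11:35-11:40.
Summing the common windows: 15 + 5 = 20 minutes.

20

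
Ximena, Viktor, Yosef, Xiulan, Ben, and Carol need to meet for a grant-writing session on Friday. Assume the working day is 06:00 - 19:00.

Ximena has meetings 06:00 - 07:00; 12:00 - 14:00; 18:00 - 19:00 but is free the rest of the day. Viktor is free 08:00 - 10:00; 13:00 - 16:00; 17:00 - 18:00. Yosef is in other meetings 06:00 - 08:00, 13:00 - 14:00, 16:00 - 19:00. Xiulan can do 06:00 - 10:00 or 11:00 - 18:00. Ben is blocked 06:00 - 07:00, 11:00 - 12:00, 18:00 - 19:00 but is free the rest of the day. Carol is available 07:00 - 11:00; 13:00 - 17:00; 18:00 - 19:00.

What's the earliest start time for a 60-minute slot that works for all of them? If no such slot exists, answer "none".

08:00

Ximena free: 07:00-12:00, 14:00-18:00 (invert busy blocks within the working day).
Viktor free: 08:00-10:00, 13:00-16:00, 17:00-18:00.
Yosef free: 08:00-13:00, 14:00-16:00 (invert busy blocks within the working day).
Xiulan free: 06:00-10:00, 11:00-18:00.
Ben free: 07:00-11:00, 12:00-18:00 (invert busy blocks within the working day).
Carol free: 07:00-11:00, 13:00-17:00, 18:00-19:00.
Ximena ∩ Viktor: 08:00-10:00, 14:00-16:00, 17:00-18:00.
Ximena ∩ Viktor ∩ Yosef: 08:00-10:00, 14:00-16:00.
Ximena ∩ Viktor ∩ Yosef ∩ Xiulan: 08:00-10:00, 14:00-16:00.
Ximena ∩ Viktor ∩ Yosef ∩ Xiulan ∩ Ben: 08:00-10:00, 14:00-16:00.
Ximena ∩ Viktor ∩ Yosef ∩ Xiulan ∩ Ben ∩ Carol: 08:00-10:00, 14:00-16:00.
So the common availability across everyone is 08:00-10:00, 14:00-16:00.
The first common window of at least 60 minutes is 08:00-10:00, so the earliest start is 08:00.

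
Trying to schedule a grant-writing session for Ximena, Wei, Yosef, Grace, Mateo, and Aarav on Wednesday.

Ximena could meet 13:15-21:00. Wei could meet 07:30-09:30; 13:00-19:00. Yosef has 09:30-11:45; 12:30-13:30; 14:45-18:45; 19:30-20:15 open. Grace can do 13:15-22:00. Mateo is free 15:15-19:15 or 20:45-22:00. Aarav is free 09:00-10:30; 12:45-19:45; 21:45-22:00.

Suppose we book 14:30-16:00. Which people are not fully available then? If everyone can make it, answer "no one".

Mateo, Yosef

Ximena: free for 14:30-16:00. Wei: free for 14:30-16:00. Yosef: not fully free for 14:30-16:00. Grace: free for 14:30-16:00. Mateo: not fully free for 14:30-16:00. Aarav: free for 14:30-16:00.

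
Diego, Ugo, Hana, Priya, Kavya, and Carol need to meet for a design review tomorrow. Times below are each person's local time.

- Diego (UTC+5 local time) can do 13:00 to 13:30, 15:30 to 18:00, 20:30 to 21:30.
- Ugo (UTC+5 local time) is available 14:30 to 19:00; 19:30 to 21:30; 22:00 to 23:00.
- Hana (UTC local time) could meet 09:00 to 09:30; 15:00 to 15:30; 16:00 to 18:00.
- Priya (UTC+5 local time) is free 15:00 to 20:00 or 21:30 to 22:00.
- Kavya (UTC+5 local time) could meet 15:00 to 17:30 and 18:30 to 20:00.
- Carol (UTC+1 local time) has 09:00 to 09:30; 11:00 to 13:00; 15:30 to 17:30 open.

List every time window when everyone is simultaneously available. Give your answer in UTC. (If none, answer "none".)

Diego in UTC: 08:00-08:30, 10:30-13:00, 15:30-16:30 (subtract 5h to convert from UTC+5).
Ugo in UTC: 09:30-14:00, 14:30-16:30, 17:00-18:00 (subtract 5h to convert from UTC+5).
Hana in UTC: 09:00-09:30, 15:00-15:30, 16:00-18:00.
Priya in UTC: 10:00-15:00, 16:30-17:00 (subtract 5h to convert from UTC+5).
Kavya in UTC: 10:00-12:30, 13:30-15:00 (subtract 5h to convert from UTC+5).
Carol in UTC: 08:00-08:30, 10:00-12:00, 14:30-16:30 (subtract 1h to convert from UTC+1).
Diego ∩ Ugo: 10:30-13:00, 15:30-16:30.
Diego ∩ Ugo ∩ Hana: 16:00-16:30.
Diego ∩ Ugo ∩ Hana ∩ Priya: ∅.
Diego ∩ Ugo ∩ Hana ∩ Priya ∩ Kavya: ∅.
Diego ∩ Ugo ∩ Hana ∩ Priya ∩ Kavya ∩ Carol: ∅.
There is no time when everyone is free.

none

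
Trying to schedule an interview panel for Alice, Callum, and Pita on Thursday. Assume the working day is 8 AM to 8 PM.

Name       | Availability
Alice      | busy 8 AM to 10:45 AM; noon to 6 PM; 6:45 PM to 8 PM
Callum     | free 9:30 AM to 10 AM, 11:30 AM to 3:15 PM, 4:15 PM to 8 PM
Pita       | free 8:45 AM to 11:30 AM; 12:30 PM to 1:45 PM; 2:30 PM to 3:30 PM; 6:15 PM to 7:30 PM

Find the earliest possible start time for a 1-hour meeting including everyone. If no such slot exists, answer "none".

Alice free: 10:45-12:00, 18:00-18:45 (invert busy blocks within the working day).
Callum free: 09:30-10:00, 11:30-15:15, 16:15-20:00.
Pita free: 08:45-11:30, 12:30-13:45, 14:30-15:30, 18:15-19:30.
Alice ∩ Callum: 11:30-12:00, 18:00-18:45.
Alice ∩ Callum ∩ Pita: 18:15-18:45.
No common window is at least 60 minutes long.

none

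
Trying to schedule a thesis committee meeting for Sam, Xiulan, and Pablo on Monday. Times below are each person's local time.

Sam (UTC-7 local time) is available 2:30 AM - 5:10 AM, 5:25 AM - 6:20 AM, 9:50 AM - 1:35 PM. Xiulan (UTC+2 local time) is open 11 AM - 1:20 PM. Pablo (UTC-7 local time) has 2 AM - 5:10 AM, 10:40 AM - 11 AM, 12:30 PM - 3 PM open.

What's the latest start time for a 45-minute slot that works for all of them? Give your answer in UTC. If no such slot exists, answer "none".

10:35

Sam in UTC: 09:30-12:10, 12:25-13:20, 16:50-20:35 (add 7h to convert from UTC-7).
Xiulan in UTC: 09:00-11:20 (subtract 2h to convert from UTC+2).
Pablo in UTC: 09:00-12:10, 17:40-18:00, 19:30-22:00 (add 7h to convert from UTC-7).
Sam ∩ Xiulan: 09:30-11:20.
Sam ∩ Xiulan ∩ Pablo: 09:30-11:20.
The last common window of at least 45 minutes is 09:30-11:20; a 45-minute meeting can start as late as 10:35 and still end by 11:20.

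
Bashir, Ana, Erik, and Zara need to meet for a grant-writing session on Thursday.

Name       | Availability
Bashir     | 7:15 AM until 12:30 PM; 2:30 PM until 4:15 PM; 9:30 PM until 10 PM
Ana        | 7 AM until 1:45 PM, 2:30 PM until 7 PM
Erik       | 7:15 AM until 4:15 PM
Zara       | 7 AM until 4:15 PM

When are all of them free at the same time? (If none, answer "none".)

07:15-12:30, 14:30-16:15

Bashir ∩ Ana: 07:15-12:30, 14:30-16:15.
Bashir ∩ Ana ∩ Erik: 07:15-12:30, 14:30-16:15.
Bashir ∩ Ana ∩ Erik ∩ Zara: 07:15-12:30, 14:30-16:15.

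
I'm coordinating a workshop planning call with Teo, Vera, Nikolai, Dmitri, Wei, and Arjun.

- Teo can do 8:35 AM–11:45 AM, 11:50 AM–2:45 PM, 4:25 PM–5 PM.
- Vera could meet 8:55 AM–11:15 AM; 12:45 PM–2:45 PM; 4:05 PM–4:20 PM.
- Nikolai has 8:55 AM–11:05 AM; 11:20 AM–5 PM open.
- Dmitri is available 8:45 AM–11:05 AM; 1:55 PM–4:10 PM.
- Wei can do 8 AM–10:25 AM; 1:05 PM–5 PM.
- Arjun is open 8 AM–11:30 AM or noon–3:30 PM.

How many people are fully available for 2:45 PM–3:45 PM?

Nikolai, Dmitri, and Wei can make the full 14:45-15:45 slot — that's 3.

3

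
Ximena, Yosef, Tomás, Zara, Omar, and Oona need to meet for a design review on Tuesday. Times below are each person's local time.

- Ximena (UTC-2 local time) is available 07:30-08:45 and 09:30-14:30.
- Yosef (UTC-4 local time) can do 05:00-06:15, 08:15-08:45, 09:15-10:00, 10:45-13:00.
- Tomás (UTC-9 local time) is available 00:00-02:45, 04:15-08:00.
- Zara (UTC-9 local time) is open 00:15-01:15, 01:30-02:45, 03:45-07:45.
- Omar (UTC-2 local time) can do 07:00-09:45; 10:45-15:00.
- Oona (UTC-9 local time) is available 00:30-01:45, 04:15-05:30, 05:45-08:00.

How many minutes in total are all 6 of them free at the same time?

195

Ximena in UTC: 09:30-10:45, 11:30-16:30 (add 2h to convert from UTC-2).
Yosef in UTC: 09:00-10:15, 12:15-12:45, 13:15-14:00, 14:45-17:00 (add 4h to convert from UTC-4).
Tomás in UTC: 09:00-11:45, 13:15-17:00 (add 9h to convert from UTC-9).
Zara in UTC: 09:15-10:15, 10:30-11:45, 12:45-16:45 (add 9h to convert from UTC-9).
Omar in UTC: 09:00-11:45, 12:45-17:00 (add 2h to convert from UTC-2).
Oona in UTC: 09:30-10:45, 13:15-14:30, 14:45-17:00 (add 9h to convert from UTC-9).
Ximena ∩ Yosef: 09:30-10:15, 12:15-12:45, 13:15-14:00, 14:45-16:30.
Ximena ∩ Yosef ∩ Tomás: 09:30-10:15, 13:15-14:00, 14:45-16:30.
Ximena ∩ Yosef ∩ Tomás ∩ Zara: 09:30-10:15, 13:15-14:00, 14:45-16:30.
Ximena ∩ Yosef ∩ Tomás ∩ Zara ∩ Omar: 09:30-10:15, 13:15-14:00, 14:45-16:30.
Ximena ∩ Yosef ∩ Tomás ∩ Zara ∩ Omar ∩ Oona: 09:30-10:15, 13:15-14:00, 14:45-16:30.
So the common availability across everyone is 09:30-10:15, 13:15-14:00, 14:45-16:30.
Summing the common windows: 45 + 45 + 105 = 195 minutes.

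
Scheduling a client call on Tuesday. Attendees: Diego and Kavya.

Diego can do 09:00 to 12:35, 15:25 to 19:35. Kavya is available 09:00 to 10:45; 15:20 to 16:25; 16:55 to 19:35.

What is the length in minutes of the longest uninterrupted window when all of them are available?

160

Diego ∩ Kavya: 09:00-10:45, 15:25-16:25, 16:55-19:35.
The longest is 16:55-19:35 at 160 minutes.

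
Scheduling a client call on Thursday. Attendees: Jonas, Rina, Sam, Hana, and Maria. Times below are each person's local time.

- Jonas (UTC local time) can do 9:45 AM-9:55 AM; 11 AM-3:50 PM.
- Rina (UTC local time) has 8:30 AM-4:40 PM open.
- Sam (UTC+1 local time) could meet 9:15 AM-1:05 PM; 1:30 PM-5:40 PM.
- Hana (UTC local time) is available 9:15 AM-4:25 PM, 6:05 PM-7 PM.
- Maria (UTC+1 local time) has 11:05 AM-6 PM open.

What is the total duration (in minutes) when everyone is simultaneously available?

Jonas in UTC: 09:45-09:55, 11:00-15:50.
Rina in UTC: 08:30-16:40.
Sam in UTC: 08:15-12:05, 12:30-16:40 (subtract 1h to convert from UTC+1).
Hana in UTC: 09:15-16:25, 18:05-19:00.
Maria in UTC: 10:05-17:00 (subtract 1h to convert from UTC+1).
Jonas ∩ Rina: 09:45-09:55, 11:00-15:50.
Jonas ∩ Rina ∩ Sam: 09:45-09:55, 11:00-12:05, 12:30-15:50.
Jonas ∩ Rina ∩ Sam ∩ Hana: 09:45-09:55, 11:00-12:05, 12:30-15:50.
Jonas ∩ Rina ∩ Sam ∩ Hana ∩ Maria: 11:00-12:05, 12:30-15:50.
Summing the common windows: 65 + 200 = 265 minutes.

265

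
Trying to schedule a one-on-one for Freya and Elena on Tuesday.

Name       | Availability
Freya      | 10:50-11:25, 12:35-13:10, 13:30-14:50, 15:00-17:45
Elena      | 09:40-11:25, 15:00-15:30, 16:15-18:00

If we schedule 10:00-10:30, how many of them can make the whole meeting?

Elena can make the full 10:00-10:30 slot — that's 1.

1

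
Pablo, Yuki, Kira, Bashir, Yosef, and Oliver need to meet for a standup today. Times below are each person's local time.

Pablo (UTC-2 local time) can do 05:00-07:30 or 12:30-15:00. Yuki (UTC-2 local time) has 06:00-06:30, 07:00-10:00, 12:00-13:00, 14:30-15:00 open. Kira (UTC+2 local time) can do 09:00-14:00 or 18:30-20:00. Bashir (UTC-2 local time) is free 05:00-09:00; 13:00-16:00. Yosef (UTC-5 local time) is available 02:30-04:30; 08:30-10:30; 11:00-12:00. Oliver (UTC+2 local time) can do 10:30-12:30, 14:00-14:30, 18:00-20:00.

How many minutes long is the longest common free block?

Pablo in UTC: 07:00-09:30, 14:30-17:00 (add 2h to convert from UTC-2).
Yuki in UTC: 08:00-08:30, 09:00-12:00, 14:00-15:00, 16:30-17:00 (add 2h to convert from UTC-2).
Kira in UTC: 07:00-12:00, 16:30-18:00 (subtract 2h to convert from UTC+2).
Bashir in UTC: 07:00-11:00, 15:00-18:00 (add 2h to convert from UTC-2).
Yosef in UTC: 07:30-09:30, 13:30-15:30, 16:00-17:00 (add 5h to convert from UTC-5).
Oliver in UTC: 08:30-10:30, 12:00-12:30, 16:00-18:00 (subtract 2h to convert from UTC+2).
Pablo ∩ Yuki: 08:00-08:30, 09:00-09:30, 14:30-15:00, 16:30-17:00.
Pablo ∩ Yuki ∩ Kira: 08:00-08:30, 09:00-09:30, 16:30-17:00.
Pablo ∩ Yuki ∩ Kira ∩ Bashir: 08:00-08:30, 09:00-09:30, 16:30-17:00.
Pablo ∩ Yuki ∩ Kira ∩ Bashir ∩ Yosef: 08:00-08:30, 09:00-09:30, 16:30-17:00.
Pablo ∩ Yuki ∩ Kira ∩ Bashir ∩ Yosef ∩ Oliver: 09:00-09:30, 16:30-17:00.
The longest is 09:00-09:30 at 30 minutes.

30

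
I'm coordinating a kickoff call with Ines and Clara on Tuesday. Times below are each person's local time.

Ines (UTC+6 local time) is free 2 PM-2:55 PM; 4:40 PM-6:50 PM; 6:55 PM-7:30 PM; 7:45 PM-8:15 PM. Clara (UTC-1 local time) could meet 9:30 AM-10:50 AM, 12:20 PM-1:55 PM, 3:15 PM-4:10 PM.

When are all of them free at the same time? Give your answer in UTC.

10:40-11:50, 13:20-13:30, 13:45-14:15

Ines in UTC: 08:00-08:55, 10:40-12:50, 12:55-13:30, 13:45-14:15 (subtract 6h to convert from UTC+6).
Clara in UTC: 10:30-11:50, 13:20-14:55, 16:15-17:10 (add 1h to convert from UTC-1).
Ines ∩ Clara: 10:40-11:50, 13:20-13:30, 13:45-14:15.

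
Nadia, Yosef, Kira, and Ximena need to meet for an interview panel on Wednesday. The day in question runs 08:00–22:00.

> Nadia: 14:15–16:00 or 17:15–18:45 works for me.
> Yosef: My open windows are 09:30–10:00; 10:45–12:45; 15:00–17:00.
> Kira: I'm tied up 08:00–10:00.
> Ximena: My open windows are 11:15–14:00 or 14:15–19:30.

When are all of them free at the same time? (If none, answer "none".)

Nadia free: 14:15-16:00, 17:15-18:45.
Yosef free: 09:30-10:00, 10:45-12:45, 15:00-17:00.
Kira free: 10:00-22:00 (invert busy blocks within the working day).
Ximena free: 11:15-14:00, 14:15-19:30.
Nadia ∩ Yosef: 15:00-16:00.
Nadia ∩ Yosef ∩ Kira: 15:00-16:00.
Nadia ∩ Yosef ∩ Kira ∩ Ximena: 15:00-16:00.

15:00-16:00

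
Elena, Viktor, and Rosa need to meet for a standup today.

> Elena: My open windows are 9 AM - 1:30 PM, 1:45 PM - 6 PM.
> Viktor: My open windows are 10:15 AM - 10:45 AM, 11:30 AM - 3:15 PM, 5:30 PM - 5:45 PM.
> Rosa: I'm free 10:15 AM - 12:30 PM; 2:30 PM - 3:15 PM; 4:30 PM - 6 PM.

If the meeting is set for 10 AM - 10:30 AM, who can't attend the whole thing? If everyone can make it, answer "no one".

Rosa, Viktor

Elena: free for 10:00-10:30. Viktor: not fully free for 10:00-10:30. Rosa: not fully free for 10:00-10:30.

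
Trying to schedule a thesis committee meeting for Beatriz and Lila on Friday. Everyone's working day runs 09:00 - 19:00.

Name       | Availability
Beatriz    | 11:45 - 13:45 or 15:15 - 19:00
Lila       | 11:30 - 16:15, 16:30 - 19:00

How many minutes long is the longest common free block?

150

Beatriz ∩ Lila: 11:45-13:45, 15:15-16:15, 16:30-19:00.
The longest is 16:30-19:00 at 150 minutes.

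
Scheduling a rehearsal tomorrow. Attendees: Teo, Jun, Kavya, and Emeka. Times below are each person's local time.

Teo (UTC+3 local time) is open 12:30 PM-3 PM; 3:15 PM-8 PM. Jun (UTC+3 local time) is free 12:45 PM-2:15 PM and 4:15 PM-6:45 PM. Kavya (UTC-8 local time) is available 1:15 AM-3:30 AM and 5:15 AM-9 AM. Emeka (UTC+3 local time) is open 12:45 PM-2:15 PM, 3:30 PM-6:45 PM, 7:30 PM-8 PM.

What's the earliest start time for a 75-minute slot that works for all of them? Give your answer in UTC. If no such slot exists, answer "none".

09:45

Teo in UTC: 09:30-12:00, 12:15-17:00 (subtract 3h to convert from UTC+3).
Jun in UTC: 09:45-11:15, 13:15-15:45 (subtract 3h to convert from UTC+3).
Kavya in UTC: 09:15-11:30, 13:15-17:00 (add 8h to convert from UTC-8).
Emeka in UTC: 09:45-11:15, 12:30-15:45, 16:30-17:00 (subtract 3h to convert from UTC+3).
Teo ∩ Jun: 09:45-11:15, 13:15-15:45.
Teo ∩ Jun ∩ Kavya: 09:45-11:15, 13:15-15:45.
Teo ∩ Jun ∩ Kavya ∩ Emeka: 09:45-11:15, 13:15-15:45.
The first common window of at least 75 minutes is 09:45-11:15, so the earliest start is 09:45.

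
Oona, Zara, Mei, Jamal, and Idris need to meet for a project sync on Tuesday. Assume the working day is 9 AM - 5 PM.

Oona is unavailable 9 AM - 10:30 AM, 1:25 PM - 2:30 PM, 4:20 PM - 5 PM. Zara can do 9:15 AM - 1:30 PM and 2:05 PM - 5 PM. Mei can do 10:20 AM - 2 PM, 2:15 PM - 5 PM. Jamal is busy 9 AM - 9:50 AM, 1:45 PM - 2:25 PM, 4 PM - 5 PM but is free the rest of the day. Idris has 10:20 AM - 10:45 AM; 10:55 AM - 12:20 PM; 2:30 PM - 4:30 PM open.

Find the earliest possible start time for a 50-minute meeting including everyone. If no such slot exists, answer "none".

Oona free: 10:30-13:25, 14:30-16:20 (invert busy blocks within the working day).
Zara free: 09:15-13:30, 14:05-17:00.
Mei free: 10:20-14:00, 14:15-17:00.
Jamal free: 09:50-13:45, 14:25-16:00 (invert busy blocks within the working day).
Idris free: 10:20-10:45, 10:55-12:20, 14:30-16:30.
Oona ∩ Zara: 10:30-13:25, 14:30-16:20.
Oona ∩ Zara ∩ Mei: 10:30-13:25, 14:30-16:20.
Oona ∩ Zara ∩ Mei ∩ Jamal: 10:30-13:25, 14:30-16:00.
Oona ∩ Zara ∩ Mei ∩ Jamal ∩ Idris: 10:30-10:45, 10:55-12:20, 14:30-16:00.
The first common window of at least 50 minutes is 10:55-12:20, so the earliest start is 10:55.

10:55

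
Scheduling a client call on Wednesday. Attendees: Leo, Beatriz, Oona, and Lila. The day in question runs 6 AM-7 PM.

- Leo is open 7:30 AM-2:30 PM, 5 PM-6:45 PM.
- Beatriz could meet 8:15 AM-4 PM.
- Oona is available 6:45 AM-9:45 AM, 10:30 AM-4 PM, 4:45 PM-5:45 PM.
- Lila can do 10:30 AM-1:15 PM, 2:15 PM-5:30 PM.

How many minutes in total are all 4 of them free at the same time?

Leo ∩ Beatriz: 08:15-14:30.
Leo ∩ Beatriz ∩ Oona: 08:15-09:45, 10:30-14:30.
Leo ∩ Beatriz ∩ Oona ∩ Lila: 10:30-13:15, 14:15-14:30.
Summing the common windows: 165 + 15 = 180 minutes.

180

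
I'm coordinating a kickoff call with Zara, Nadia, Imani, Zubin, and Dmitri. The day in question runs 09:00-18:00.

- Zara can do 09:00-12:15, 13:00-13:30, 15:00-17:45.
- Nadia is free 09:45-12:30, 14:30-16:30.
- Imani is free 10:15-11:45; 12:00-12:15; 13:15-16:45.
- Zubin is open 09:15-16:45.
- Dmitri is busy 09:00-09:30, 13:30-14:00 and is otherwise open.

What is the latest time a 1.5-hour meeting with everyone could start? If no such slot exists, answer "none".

Zara free: 09:00-12:15, 13:00-13:30, 15:00-17:45.
Nadia free: 09:45-12:30, 14:30-16:30.
Imani free: 10:15-11:45, 12:00-12:15, 13:15-16:45.
Zubin free: 09:15-16:45.
Dmitri free: 09:30-13:30, 14:00-18:00 (invert busy blocks within the working day).
Zara ∩ Nadia: 09:45-12:15, 15:00-16:30.
Zara ∩ Nadia ∩ Imani: 10:15-11:45, 12:00-12:15, 15:00-16:30.
Zara ∩ Nadia ∩ Imani ∩ Zubin: 10:15-11:45, 12:00-12:15, 15:00-16:30.
Zara ∩ Nadia ∩ Imani ∩ Zubin ∩ Dmitri: 10:15-11:45, 12:00-12:15, 15:00-16:30.
The last common window of at least 90 minutes is 15:00-16:30; a 90-minute meeting can start as late as 15:00 and still end by 16:30.

15:00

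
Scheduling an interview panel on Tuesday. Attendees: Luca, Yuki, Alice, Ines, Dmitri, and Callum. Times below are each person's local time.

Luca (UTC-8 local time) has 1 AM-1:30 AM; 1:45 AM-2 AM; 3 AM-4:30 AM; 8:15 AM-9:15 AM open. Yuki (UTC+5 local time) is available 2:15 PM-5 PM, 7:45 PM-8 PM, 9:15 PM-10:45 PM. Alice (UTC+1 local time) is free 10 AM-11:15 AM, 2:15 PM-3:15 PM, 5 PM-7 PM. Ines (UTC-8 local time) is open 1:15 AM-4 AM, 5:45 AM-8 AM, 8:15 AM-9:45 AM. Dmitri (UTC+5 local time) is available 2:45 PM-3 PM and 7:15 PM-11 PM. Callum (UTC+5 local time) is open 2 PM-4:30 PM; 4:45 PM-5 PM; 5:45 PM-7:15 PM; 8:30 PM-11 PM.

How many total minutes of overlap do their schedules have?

Luca in UTC: 09:00-09:30, 09:45-10:00, 11:00-12:30, 16:15-17:15 (add 8h to convert from UTC-8).
Yuki in UTC: 09:15-12:00, 14:45-15:00, 16:15-17:45 (subtract 5h to convert from UTC+5).
Alice in UTC: 09:00-10:15, 13:15-14:15, 16:00-18:00 (subtract 1h to convert from UTC+1).
Ines in UTC: 09:15-12:00, 13:45-16:00, 16:15-17:45 (add 8h to convert from UTC-8).
Dmitri in UTC: 09:45-10:00, 14:15-18:00 (subtract 5h to convert from UTC+5).
Callum in UTC: 09:00-11:30, 11:45-12:00, 12:45-14:15, 15:30-18:00 (subtract 5h to convert from UTC+5).
Luca ∩ Yuki: 09:15-09:30, 09:45-10:00, 11:00-12:00, 16:15-17:15.
Luca ∩ Yuki ∩ Alice: 09:15-09:30, 09:45-10:00, 16:15-17:15.
Luca ∩ Yuki ∩ Alice ∩ Ines: 09:15-09:30, 09:45-10:00, 16:15-17:15.
Luca ∩ Yuki ∩ Alice ∩ Ines ∩ Dmitri: 09:45-10:00, 16:15-17:15.
Luca ∩ Yuki ∩ Alice ∩ Ines ∩ Dmitri ∩ Callum: 09:45-10:00, 16:15-17:15.
So the common availability across everyone is 09:45-10:00, 16:15-17:15.
Summing the common windows: 15 + 60 = 75 minutes.

75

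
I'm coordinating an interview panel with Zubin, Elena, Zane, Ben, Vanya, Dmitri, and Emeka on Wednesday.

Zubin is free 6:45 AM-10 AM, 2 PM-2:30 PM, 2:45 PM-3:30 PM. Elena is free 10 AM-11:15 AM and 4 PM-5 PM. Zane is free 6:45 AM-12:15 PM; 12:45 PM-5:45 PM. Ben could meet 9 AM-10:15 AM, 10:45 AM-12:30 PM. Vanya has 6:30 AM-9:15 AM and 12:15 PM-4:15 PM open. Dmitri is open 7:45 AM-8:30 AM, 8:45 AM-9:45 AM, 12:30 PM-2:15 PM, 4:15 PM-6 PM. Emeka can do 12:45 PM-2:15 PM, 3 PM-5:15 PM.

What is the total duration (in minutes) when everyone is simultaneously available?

0

Zubin ∩ Elena: ∅.
Zubin ∩ Elena ∩ Zane: ∅.
Zubin ∩ Elena ∩ Zane ∩ Ben: ∅.
Zubin ∩ Elena ∩ Zane ∩ Ben ∩ Vanya: ∅.
Zubin ∩ Elena ∩ Zane ∩ Ben ∩ Vanya ∩ Dmitri: ∅.
Zubin ∩ Elena ∩ Zane ∩ Ben ∩ Vanya ∩ Dmitri ∩ Emeka: ∅.
There is no time when everyone is free.
There is no common window, so the total is 0 minutes.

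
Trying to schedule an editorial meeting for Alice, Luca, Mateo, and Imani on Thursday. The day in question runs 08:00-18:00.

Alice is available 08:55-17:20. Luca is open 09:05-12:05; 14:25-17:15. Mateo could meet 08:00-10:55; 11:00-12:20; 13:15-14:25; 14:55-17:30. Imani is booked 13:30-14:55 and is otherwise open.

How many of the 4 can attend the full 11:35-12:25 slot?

Alice free: 08:55-17:20.
Luca free: 09:05-12:05, 14:25-17:15.
Mateo free: 08:00-10:55, 11:00-12:20, 13:15-14:25, 14:55-17:30.
Imani free: 08:00-13:30, 14:55-18:00 (invert busy blocks within the working day).
Alice and Imani can make the full 11:35-12:25 slot — that's 2.

2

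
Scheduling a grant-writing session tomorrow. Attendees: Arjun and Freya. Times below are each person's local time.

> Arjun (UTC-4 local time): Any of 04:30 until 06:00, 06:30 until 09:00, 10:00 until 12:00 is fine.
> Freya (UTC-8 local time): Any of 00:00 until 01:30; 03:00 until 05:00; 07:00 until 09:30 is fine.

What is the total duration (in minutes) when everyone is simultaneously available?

Arjun in UTC: 08:30-10:00, 10:30-13:00, 14:00-16:00 (add 4h to convert from UTC-4).
Freya in UTC: 08:00-09:30, 11:00-13:00, 15:00-17:30 (add 8h to convert from UTC-8).
Arjun ∩ Freya: 08:30-09:30, 11:00-13:00, 15:00-16:00.
Those are the intersection windows.
Summing the common windows: 60 + 120 + 60 = 240 minutes.

240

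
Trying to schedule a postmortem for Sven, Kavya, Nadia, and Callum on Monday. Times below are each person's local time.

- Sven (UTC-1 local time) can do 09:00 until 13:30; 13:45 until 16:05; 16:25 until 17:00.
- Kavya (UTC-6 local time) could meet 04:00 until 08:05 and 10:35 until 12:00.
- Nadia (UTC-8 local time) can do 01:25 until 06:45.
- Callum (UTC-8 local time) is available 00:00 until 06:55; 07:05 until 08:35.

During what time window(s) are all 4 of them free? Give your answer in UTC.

10:00-14:05

Sven in UTC: 10:00-14:30, 14:45-17:05, 17:25-18:00 (add 1h to convert from UTC-1).
Kavya in UTC: 10:00-14:05, 16:35-18:00 (add 6h to convert from UTC-6).
Nadia in UTC: 09:25-14:45 (add 8h to convert from UTC-8).
Callum in UTC: 08:00-14:55, 15:05-16:35 (add 8h to convert from UTC-8).
Sven ∩ Kavya: 10:00-14:05, 16:35-17:05, 17:25-18:00.
Sven ∩ Kavya ∩ Nadia: 10:00-14:05.
Sven ∩ Kavya ∩ Nadia ∩ Callum: 10:00-14:05.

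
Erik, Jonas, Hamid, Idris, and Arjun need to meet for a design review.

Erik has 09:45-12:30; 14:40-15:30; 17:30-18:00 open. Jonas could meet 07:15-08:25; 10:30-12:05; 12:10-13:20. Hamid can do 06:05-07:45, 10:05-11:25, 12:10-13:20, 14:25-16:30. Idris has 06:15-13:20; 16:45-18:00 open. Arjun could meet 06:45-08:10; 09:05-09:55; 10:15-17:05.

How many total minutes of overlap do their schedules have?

75

Erik ∩ Jonas: 10:30-12:05, 12:10-12:30.
Erik ∩ Jonas ∩ Hamid: 10:30-11:25, 12:10-12:30.
Erik ∩ Jonas ∩ Hamid ∩ Idris: 10:30-11:25, 12:10-12:30.
Erik ∩ Jonas ∩ Hamid ∩ Idris ∩ Arjun: 10:30-11:25, 12:10-12:30.
Those are the intersection windows.
Summing the common windows: 55 + 20 = 75 minutes.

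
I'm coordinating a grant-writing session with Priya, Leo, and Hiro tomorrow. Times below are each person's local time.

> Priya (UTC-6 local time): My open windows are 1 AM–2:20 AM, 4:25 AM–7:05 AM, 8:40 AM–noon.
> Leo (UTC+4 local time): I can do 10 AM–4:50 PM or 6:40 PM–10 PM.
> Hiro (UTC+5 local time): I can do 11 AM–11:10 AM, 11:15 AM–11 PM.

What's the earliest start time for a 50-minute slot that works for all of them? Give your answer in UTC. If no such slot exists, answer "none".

Priya in UTC: 07:00-08:20, 10:25-13:05, 14:40-18:00 (add 6h to convert from UTC-6).
Leo in UTC: 06:00-12:50, 14:40-18:00 (subtract 4h to convert from UTC+4).
Hiro in UTC: 06:00-06:10, 06:15-18:00 (subtract 5h to convert from UTC+5).
Priya ∩ Leo: 07:00-08:20, 10:25-12:50, 14:40-18:00.
Priya ∩ Leo ∩ Hiro: 07:00-08:20, 10:25-12:50, 14:40-18:00.
So the common availability across everyone is 07:00-08:20, 10:25-12:50, 14:40-18:00.
The first common window of at least 50 minutes is 07:00-08:20, so the earliest start is 07:00.

07:00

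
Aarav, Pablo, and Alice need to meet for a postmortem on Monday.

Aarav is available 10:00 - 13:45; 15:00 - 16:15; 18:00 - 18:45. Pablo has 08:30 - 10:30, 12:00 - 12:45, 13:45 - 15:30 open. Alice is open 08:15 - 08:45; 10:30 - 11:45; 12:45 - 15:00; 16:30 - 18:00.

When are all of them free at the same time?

none

Aarav ∩ Pablo: 10:00-10:30, 12:00-12:45, 15:00-15:30.
Aarav ∩ Pablo ∩ Alice: ∅.
There is no time when everyone is free.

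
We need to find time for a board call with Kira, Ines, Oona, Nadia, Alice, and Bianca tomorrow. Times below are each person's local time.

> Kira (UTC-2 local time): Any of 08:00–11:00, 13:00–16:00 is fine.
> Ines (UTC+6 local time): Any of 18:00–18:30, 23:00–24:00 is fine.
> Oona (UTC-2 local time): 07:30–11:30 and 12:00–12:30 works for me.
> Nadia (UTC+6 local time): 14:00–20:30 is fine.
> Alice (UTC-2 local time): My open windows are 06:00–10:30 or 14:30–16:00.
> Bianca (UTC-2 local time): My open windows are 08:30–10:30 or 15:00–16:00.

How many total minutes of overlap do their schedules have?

Kira in UTC: 10:00-13:00, 15:00-18:00 (add 2h to convert from UTC-2).
Ines in UTC: 12:00-12:30, 17:00-18:00 (subtract 6h to convert from UTC+6).
Oona in UTC: 09:30-13:30, 14:00-14:30 (add 2h to convert from UTC-2).
Nadia in UTC: 08:00-14:30 (subtract 6h to convert from UTC+6).
Alice in UTC: 08:00-12:30, 16:30-18:00 (add 2h to convert from UTC-2).
Bianca in UTC: 10:30-12:30, 17:00-18:00 (add 2h to convert from UTC-2).
Kira ∩ Ines: 12:00-12:30, 17:00-18:00.
Kira ∩ Ines ∩ Oona: 12:00-12:30.
Kira ∩ Ines ∩ Oona ∩ Nadia: 12:00-12:30.
Kira ∩ Ines ∩ Oona ∩ Nadia ∩ Alice: 12:00-12:30.
Kira ∩ Ines ∩ Oona ∩ Nadia ∩ Alice ∩ Bianca: 12:00-12:30.
That's a single block of 30 minutes.

30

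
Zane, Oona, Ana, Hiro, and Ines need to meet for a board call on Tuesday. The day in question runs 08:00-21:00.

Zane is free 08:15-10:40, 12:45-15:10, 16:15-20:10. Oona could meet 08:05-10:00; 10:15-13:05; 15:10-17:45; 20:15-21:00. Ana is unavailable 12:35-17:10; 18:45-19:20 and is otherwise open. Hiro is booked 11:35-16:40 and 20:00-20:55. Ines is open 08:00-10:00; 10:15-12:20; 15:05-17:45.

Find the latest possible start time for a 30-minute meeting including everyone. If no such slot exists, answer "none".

17:15

Zane free: 08:15-10:40, 12:45-15:10, 16:15-20:10.
Oona free: 08:05-10:00, 10:15-13:05, 15:10-17:45, 20:15-21:00.
Ana free: 08:00-12:35, 17:10-18:45, 19:20-21:00 (invert busy blocks within the working day).
Hiro free: 08:00-11:35, 16:40-20:00, 20:55-21:00 (invert busy blocks within the working day).
Ines free: 08:00-10:00, 10:15-12:20, 15:05-17:45.
Zane ∩ Oona: 08:15-10:00, 10:15-10:40, 12:45-13:05, 16:15-17:45.
Zane ∩ Oona ∩ Ana: 08:15-10:00, 10:15-10:40, 17:10-17:45.
Zane ∩ Oona ∩ Ana ∩ Hiro: 08:15-10:00, 10:15-10:40, 17:10-17:45.
Zane ∩ Oona ∩ Ana ∩ Hiro ∩ Ines: 08:15-10:00, 10:15-10:40, 17:10-17:45.
The last common window of at least 30 minutes is 17:10-17:45; a 30-minute meeting can start as late as 17:15 and still end by 17:45.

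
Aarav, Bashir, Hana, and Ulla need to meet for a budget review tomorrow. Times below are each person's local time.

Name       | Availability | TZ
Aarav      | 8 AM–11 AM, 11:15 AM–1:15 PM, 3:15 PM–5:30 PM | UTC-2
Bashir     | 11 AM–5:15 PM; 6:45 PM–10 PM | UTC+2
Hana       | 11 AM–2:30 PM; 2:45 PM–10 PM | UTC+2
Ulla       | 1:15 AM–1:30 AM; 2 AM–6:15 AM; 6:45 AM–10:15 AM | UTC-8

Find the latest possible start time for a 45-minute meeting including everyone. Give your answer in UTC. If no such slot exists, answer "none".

17:30

Aarav in UTC: 10:00-13:00, 13:15-15:15, 17:15-19:30 (add 2h to convert from UTC-2).
Bashir in UTC: 09:00-15:15, 16:45-20:00 (subtract 2h to convert from UTC+2).
Hana in UTC: 09:00-12:30, 12:45-20:00 (subtract 2h to convert from UTC+2).
Ulla in UTC: 09:15-09:30, 10:00-14:15, 14:45-18:15 (add 8h to convert from UTC-8).
Aarav ∩ Bashir: 10:00-13:00, 13:15-15:15, 17:15-19:30.
Aarav ∩ Bashir ∩ Hana: 10:00-12:30, 12:45-13:00, 13:15-15:15, 17:15-19:30.
Aarav ∩ Bashir ∩ Hana ∩ Ulla: 10:00-12:30, 12:45-13:00, 13:15-14:15, 14:45-15:15, 17:15-18:15.
Those are the intersection windows.
The last common window of at least 45 minutes is 17:15-18:15; a 45-minute meeting can start as late as 17:30 and still end by 18:15.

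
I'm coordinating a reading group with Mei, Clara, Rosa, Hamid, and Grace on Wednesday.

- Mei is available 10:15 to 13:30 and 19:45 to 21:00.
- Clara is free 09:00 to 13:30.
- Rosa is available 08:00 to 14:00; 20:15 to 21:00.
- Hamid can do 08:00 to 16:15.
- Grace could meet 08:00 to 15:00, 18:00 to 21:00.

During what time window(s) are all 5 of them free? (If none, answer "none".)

Mei ∩ Clara: 10:15-13:30.
Mei ∩ Clara ∩ Rosa: 10:15-13:30.
Mei ∩ Clara ∩ Rosa ∩ Hamid: 10:15-13:30.
Mei ∩ Clara ∩ Rosa ∩ Hamid ∩ Grace: 10:15-13:30.

10:15-13:30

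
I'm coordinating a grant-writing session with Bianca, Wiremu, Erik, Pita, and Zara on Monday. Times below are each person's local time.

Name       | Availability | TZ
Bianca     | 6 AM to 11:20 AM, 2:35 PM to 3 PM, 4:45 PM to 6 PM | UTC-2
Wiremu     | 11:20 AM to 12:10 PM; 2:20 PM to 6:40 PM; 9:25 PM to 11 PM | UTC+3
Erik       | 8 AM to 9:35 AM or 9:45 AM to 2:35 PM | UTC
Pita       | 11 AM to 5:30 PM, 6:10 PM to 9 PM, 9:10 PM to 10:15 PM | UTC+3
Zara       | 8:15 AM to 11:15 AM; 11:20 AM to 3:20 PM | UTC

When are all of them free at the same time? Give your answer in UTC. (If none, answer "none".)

08:20-09:10, 11:20-13:20

Bianca in UTC: 08:00-13:20, 16:35-17:00, 18:45-20:00 (add 2h to convert from UTC-2).
Wiremu in UTC: 08:20-09:10, 11:20-15:40, 18:25-20:00 (subtract 3h to convert from UTC+3).
Erik in UTC: 08:00-09:35, 09:45-14:35.
Pita in UTC: 08:00-14:30, 15:10-18:00, 18:10-19:15 (subtract 3h to convert from UTC+3).
Zara in UTC: 08:15-11:15, 11:20-15:20.
Bianca ∩ Wiremu: 08:20-09:10, 11:20-13:20, 18:45-20:00.
Bianca ∩ Wiremu ∩ Erik: 08:20-09:10, 11:20-13:20.
Bianca ∩ Wiremu ∩ Erik ∩ Pita: 08:20-09:10, 11:20-13:20.
Bianca ∩ Wiremu ∩ Erik ∩ Pita ∩ Zara: 08:20-09:10, 11:20-13:20.
Those are the intersection windows.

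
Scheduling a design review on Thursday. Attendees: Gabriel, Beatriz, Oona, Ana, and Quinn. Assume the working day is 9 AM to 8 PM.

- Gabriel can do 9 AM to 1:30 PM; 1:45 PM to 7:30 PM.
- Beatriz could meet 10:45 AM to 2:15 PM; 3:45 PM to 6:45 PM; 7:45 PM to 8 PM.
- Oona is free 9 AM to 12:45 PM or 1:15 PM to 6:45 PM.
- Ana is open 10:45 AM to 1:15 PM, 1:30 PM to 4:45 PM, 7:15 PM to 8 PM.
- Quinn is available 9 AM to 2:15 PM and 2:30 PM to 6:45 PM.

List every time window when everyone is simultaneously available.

10:45-12:45, 13:45-14:15, 15:45-16:45

Gabriel ∩ Beatriz: 10:45-13:30, 13:45-14:15, 15:45-18:45.
Gabriel ∩ Beatriz ∩ Oona: 10:45-12:45, 13:15-13:30, 13:45-14:15, 15:45-18:45.
Gabriel ∩ Beatriz ∩ Oona ∩ Ana: 10:45-12:45, 13:45-14:15, 15:45-16:45.
Gabriel ∩ Beatriz ∩ Oona ∩ Ana ∩ Quinn: 10:45-12:45, 13:45-14:15, 15:45-16:45.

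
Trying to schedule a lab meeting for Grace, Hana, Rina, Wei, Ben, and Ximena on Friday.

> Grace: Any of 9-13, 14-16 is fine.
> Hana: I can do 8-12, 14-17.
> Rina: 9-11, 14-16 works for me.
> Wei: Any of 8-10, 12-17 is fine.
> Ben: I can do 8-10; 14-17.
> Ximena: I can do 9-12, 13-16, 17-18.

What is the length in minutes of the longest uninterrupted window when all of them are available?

120

Grace ∩ Hana: 09:00-12:00, 14:00-16:00.
Grace ∩ Hana ∩ Rina: 09:00-11:00, 14:00-16:00.
Grace ∩ Hana ∩ Rina ∩ Wei: 09:00-10:00, 14:00-16:00.
Grace ∩ Hana ∩ Rina ∩ Wei ∩ Ben: 09:00-10:00, 14:00-16:00.
Grace ∩ Hana ∩ Rina ∩ Wei ∩ Ben ∩ Ximena: 09:00-10:00, 14:00-16:00.
The longest is 14:00-16:00 at 120 minutes.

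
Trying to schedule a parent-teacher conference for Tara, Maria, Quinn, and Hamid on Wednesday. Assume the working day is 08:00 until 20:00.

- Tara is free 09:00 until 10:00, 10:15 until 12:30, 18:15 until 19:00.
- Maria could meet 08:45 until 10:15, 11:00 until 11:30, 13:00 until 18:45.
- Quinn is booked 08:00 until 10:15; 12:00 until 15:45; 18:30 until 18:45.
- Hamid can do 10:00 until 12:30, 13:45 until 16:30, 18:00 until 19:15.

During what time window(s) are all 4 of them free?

Tara free: 09:00-10:00, 10:15-12:30, 18:15-19:00.
Maria free: 08:45-10:15, 11:00-11:30, 13:00-18:45.
Quinn free: 10:15-12:00, 15:45-18:30, 18:45-20:00 (invert busy blocks within the working day).
Hamid free: 10:00-12:30, 13:45-16:30, 18:00-19:15.
Tara ∩ Maria: 09:00-10:00, 11:00-11:30, 18:15-18:45.
Tara ∩ Maria ∩ Quinn: 11:00-11:30, 18:15-18:30.
Tara ∩ Maria ∩ Quinn ∩ Hamid: 11:00-11:30, 18:15-18:30.

11:00-11:30, 18:15-18:30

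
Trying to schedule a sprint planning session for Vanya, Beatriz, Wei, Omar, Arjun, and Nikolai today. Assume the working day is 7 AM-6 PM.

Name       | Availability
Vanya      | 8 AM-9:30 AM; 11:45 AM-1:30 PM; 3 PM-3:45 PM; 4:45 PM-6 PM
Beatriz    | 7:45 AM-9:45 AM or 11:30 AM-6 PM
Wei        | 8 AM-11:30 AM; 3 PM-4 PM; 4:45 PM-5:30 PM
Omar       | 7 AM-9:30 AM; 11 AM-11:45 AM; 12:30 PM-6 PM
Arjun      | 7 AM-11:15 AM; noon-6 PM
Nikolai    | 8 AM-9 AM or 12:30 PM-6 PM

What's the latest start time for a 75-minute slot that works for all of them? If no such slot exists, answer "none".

Vanya ∩ Beatriz: 08:00-09:30, 11:45-13:30, 15:00-15:45, 16:45-18:00.
Vanya ∩ Beatriz ∩ Wei: 08:00-09:30, 15:00-15:45, 16:45-17:30.
Vanya ∩ Beatriz ∩ Wei ∩ Omar: 08:00-09:30, 15:00-15:45, 16:45-17:30.
Vanya ∩ Beatriz ∩ Wei ∩ Omar ∩ Arjun: 08:00-09:30, 15:00-15:45, 16:45-17:30.
Vanya ∩ Beatriz ∩ Wei ∩ Omar ∩ Arjun ∩ Nikolai: 08:00-09:00, 15:00-15:45, 16:45-17:30.
No common window is at least 75 minutes long.

none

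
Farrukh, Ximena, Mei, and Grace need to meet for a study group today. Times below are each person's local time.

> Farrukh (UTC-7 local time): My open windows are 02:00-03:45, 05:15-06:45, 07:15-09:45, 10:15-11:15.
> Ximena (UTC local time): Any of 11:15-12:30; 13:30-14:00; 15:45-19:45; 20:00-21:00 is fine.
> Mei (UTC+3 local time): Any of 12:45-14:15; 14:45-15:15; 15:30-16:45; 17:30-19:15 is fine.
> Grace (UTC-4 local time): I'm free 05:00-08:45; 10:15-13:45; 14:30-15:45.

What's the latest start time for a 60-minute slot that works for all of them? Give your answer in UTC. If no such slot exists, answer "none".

none

Farrukh in UTC: 09:00-10:45, 12:15-13:45, 14:15-16:45, 17:15-18:15 (add 7h to convert from UTC-7).
Ximena in UTC: 11:15-12:30, 13:30-14:00, 15:45-19:45, 20:00-21:00.
Mei in UTC: 09:45-11:15, 11:45-12:15, 12:30-13:45, 14:30-16:15 (subtract 3h to convert from UTC+3).
Grace in UTC: 09:00-12:45, 14:15-17:45, 18:30-19:45 (add 4h to convert from UTC-4).
Farrukh ∩ Ximena: 12:15-12:30, 13:30-13:45, 15:45-16:45, 17:15-18:15.
Farrukh ∩ Ximena ∩ Mei: 13:30-13:45, 15:45-16:15.
Farrukh ∩ Ximena ∩ Mei ∩ Grace: 15:45-16:15.
So the common availability across everyone is 15:45-16:15.
No common window is at least 60 minutes long.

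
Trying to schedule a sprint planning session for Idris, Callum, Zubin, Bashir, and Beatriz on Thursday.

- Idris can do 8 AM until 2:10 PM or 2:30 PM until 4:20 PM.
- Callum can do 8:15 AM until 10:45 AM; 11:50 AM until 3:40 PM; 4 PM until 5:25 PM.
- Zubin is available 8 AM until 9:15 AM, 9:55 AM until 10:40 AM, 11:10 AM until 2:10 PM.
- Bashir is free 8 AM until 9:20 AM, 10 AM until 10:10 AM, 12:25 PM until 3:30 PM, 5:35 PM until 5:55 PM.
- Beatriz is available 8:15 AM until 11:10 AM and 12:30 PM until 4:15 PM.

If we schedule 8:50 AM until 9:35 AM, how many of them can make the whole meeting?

Idris, Callum, and Beatriz can make the full 08:50-09:35 slot — that's 3.

3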